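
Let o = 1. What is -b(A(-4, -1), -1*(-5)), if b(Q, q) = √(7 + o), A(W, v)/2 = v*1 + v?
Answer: -2*√2 ≈ -2.8284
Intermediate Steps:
A(W, v) = 4*v (A(W, v) = 2*(v*1 + v) = 2*(v + v) = 2*(2*v) = 4*v)
b(Q, q) = 2*√2 (b(Q, q) = √(7 + 1) = √8 = 2*√2)
-b(A(-4, -1), -1*(-5)) = -2*√2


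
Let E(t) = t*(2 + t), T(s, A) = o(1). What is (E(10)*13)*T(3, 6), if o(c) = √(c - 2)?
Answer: 1560*I ≈ 1560.0*I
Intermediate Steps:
o(c) = √(-2 + c)
T(s, A) = I (T(s, A) = √(-2 + 1) = √(-1) = I)
(E(10)*13)*T(3, 6) = ((10*(2 + 10))*13)*I = ((10*12)*13)*I = (120*13)*I = 1560*I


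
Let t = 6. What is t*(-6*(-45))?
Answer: 1620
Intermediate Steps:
t*(-6*(-45)) = 6*(-6*(-45)) = 6*270 = 1620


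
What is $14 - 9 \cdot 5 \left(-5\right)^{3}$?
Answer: $5639$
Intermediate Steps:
$14 - 9 \cdot 5 \left(-5\right)^{3} = 14 - 9 \cdot 5 \left(-125\right) = 14 - -5625 = 14 + 5625 = 5639$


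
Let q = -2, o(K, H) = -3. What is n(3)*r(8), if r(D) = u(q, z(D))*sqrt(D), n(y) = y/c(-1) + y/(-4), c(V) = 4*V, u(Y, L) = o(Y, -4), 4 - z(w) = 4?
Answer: 9*sqrt(2) ≈ 12.728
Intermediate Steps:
z(w) = 0 (z(w) = 4 - 1*4 = 4 - 4 = 0)
u(Y, L) = -3
n(y) = -y/2 (n(y) = y/((4*(-1))) + y/(-4) = y/(-4) + y*(-1/4) = y*(-1/4) - y/4 = -y/4 - y/4 = -y/2)
r(D) = -3*sqrt(D)
n(3)*r(8) = (-1/2*3)*(-6*sqrt(2)) = -(-9)*2*sqrt(2)/2 = -(-9)*sqrt(2) = 9*sqrt(2)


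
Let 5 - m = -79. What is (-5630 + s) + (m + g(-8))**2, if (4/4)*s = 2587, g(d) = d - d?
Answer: 4013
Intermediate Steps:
m = 84 (m = 5 - 1*(-79) = 5 + 79 = 84)
g(d) = 0
s = 2587
(-5630 + s) + (m + g(-8))**2 = (-5630 + 2587) + (84 + 0)**2 = -3043 + 84**2 = -3043 + 7056 = 4013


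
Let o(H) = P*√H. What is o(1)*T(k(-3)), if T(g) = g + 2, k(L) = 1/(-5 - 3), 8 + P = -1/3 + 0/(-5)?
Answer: -125/8 ≈ -15.625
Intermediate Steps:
P = -25/3 (P = -8 + (-1/3 + 0/(-5)) = -8 + (-1*⅓ + 0*(-⅕)) = -8 + (-⅓ + 0) = -8 - ⅓ = -25/3 ≈ -8.3333)
k(L) = -⅛ (k(L) = 1/(-8) = -⅛)
T(g) = 2 + g
o(H) = -25*√H/3
o(1)*T(k(-3)) = (-25*√1/3)*(2 - ⅛) = -25/3*1*(15/8) = -25/3*15/8 = -125/8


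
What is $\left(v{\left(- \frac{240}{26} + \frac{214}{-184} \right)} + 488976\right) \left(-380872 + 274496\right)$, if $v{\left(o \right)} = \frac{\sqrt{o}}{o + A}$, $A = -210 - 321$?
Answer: $-52015310976 + \frac{212752 i \sqrt{3716869}}{647507} \approx -5.2015 \cdot 10^{10} + 633.46 i$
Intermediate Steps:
$A = -531$ ($A = -210 - 321 = -531$)
$v{\left(o \right)} = \frac{\sqrt{o}}{-531 + o}$ ($v{\left(o \right)} = \frac{\sqrt{o}}{o - 531} = \frac{\sqrt{o}}{-531 + o}$)
$\left(v{\left(- \frac{240}{26} + \frac{214}{-184} \right)} + 488976\right) \left(-380872 + 274496\right) = \left(\frac{\sqrt{- \frac{240}{26} + \frac{214}{-184}}}{-531 + \left(- \frac{240}{26} + \frac{214}{-184}\right)} + 488976\right) \left(-380872 + 274496\right) = \left(\frac{\sqrt{\left(-240\right) \frac{1}{26} + 214 \left(- \frac{1}{184}\right)}}{-531 + \left(\left(-240\right) \frac{1}{26} + 214 \left(- \frac{1}{184}\right)\right)} + 488976\right) \left(-106376\right) = \left(\frac{\sqrt{- \frac{120}{13} - \frac{107}{92}}}{-531 - \frac{12431}{1196}} + 488976\right) \left(-106376\right) = \left(\frac{\sqrt{- \frac{12431}{1196}}}{-531 - \frac{12431}{1196}} + 488976\right) \left(-106376\right) = \left(\frac{\frac{1}{598} i \sqrt{3716869}}{- \frac{647507}{1196}} + 488976\right) \left(-106376\right) = \left(\frac{i \sqrt{3716869}}{598} \left(- \frac{1196}{647507}\right) + 488976\right) \left(-106376\right) = \left(- \frac{2 i \sqrt{3716869}}{647507} + 488976\right) \left(-106376\right) = \left(488976 - \frac{2 i \sqrt{3716869}}{647507}\right) \left(-106376\right) = -52015310976 + \frac{212752 i \sqrt{3716869}}{647507}$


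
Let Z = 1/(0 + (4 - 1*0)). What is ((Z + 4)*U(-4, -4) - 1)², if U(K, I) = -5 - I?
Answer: 441/16 ≈ 27.563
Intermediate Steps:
Z = ¼ (Z = 1/(0 + (4 + 0)) = 1/(0 + 4) = 1/4 = ¼ ≈ 0.25000)
((Z + 4)*U(-4, -4) - 1)² = ((¼ + 4)*(-5 - 1*(-4)) - 1)² = (17*(-5 + 4)/4 - 1)² = ((17/4)*(-1) - 1)² = (-17/4 - 1)² = (-21/4)² = 441/16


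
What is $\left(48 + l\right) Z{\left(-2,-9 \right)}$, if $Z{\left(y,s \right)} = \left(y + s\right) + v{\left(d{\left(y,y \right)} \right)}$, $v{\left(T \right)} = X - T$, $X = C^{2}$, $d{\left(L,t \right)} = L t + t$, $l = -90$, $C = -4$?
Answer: $-126$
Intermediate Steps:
$d{\left(L,t \right)} = t + L t$
$X = 16$ ($X = \left(-4\right)^{2} = 16$)
$v{\left(T \right)} = 16 - T$
$Z{\left(y,s \right)} = 16 + s + y - y \left(1 + y\right)$ ($Z{\left(y,s \right)} = \left(y + s\right) - \left(-16 + y \left(1 + y\right)\right) = \left(s + y\right) - \left(-16 + y \left(1 + y\right)\right) = 16 + s + y - y \left(1 + y\right)$)
$\left(48 + l\right) Z{\left(-2,-9 \right)} = \left(48 - 90\right) \left(16 - 9 - \left(-2\right)^{2}\right) = - 42 \left(16 - 9 - 4\right) = \left(-42\right) 3 = -126$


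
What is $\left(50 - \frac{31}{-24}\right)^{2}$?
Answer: $\frac{1515361}{576} \approx 2630.8$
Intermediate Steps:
$\left(50 - \frac{31}{-24}\right)^{2} = \left(50 - - \frac{31}{24}\right)^{2} = \left(50 + \frac{31}{24}\right)^{2} = \left(\frac{1231}{24}\right)^{2} = \frac{1515361}{576}$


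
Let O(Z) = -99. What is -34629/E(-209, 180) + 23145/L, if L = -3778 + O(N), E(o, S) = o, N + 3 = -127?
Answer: 129419328/810293 ≈ 159.72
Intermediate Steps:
N = -130 (N = -3 - 127 = -130)
L = -3877 (L = -3778 - 99 = -3877)
-34629/E(-209, 180) + 23145/L = -34629/(-209) + 23145/(-3877) = -34629*(-1/209) + 23145*(-1/3877) = 34629/209 - 23145/3877 = 129419328/810293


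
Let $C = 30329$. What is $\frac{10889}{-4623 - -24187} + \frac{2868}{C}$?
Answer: $\frac{386362033}{593356556} \approx 0.65115$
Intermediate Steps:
$\frac{10889}{-4623 - -24187} + \frac{2868}{C} = \frac{10889}{-4623 - -24187} + \frac{2868}{30329} = \frac{10889}{-4623 + 24187} + 2868 \cdot \frac{1}{30329} = \frac{10889}{19564} + \frac{2868}{30329} = \frac{386362033}{593356556}$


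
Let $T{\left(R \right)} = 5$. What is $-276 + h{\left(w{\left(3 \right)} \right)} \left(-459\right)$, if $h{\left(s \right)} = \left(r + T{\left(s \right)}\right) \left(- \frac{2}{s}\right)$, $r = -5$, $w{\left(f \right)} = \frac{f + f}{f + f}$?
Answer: $-276$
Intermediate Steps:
$w{\left(f \right)} = 1$ ($w{\left(f \right)} = \frac{2 f}{2 f} = 2 f \frac{1}{2 f} = 1$)
$h{\left(s \right)} = 0$ ($h{\left(s \right)} = \left(-5 + 5\right) \left(- \frac{2}{s}\right) = 0 \left(- \frac{2}{s}\right) = 0$)
$-276 + h{\left(w{\left(3 \right)} \right)} \left(-459\right) = -276 + 0 \left(-459\right) = -276 + 0 = -276$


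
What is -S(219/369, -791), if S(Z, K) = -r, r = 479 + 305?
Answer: 784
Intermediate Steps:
r = 784
S(Z, K) = -784 (S(Z, K) = -1*784 = -784)
-S(219/369, -791) = -1*(-784) = 784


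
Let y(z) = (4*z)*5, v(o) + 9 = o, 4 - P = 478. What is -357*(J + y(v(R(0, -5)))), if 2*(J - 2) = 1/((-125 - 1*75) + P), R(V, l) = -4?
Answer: 124159245/1348 ≈ 92106.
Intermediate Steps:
P = -474 (P = 4 - 1*478 = 4 - 478 = -474)
J = 2695/1348 (J = 2 + 1/(2*((-125 - 1*75) - 474)) = 2 + 1/(2*((-125 - 75) - 474)) = 2 + 1/(2*(-200 - 474)) = 2 + (1/2)/(-674) = 2 + (1/2)*(-1/674) = 2 - 1/1348 = 2695/1348 ≈ 1.9993)
v(o) = -9 + o
y(z) = 20*z
-357*(J + y(v(R(0, -5)))) = -357*(2695/1348 + 20*(-9 - 4)) = -357*(2695/1348 + 20*(-13)) = -357*(2695/1348 - 260) = -357*(-347785/1348) = 124159245/1348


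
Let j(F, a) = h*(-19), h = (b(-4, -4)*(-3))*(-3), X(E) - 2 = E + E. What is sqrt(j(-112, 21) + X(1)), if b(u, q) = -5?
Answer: sqrt(859) ≈ 29.309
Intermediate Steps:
X(E) = 2 + 2*E (X(E) = 2 + (E + E) = 2 + 2*E)
h = -45 (h = -5*(-3)*(-3) = 15*(-3) = -45)
j(F, a) = 855 (j(F, a) = -45*(-19) = 855)
sqrt(j(-112, 21) + X(1)) = sqrt(855 + (2 + 2*1)) = sqrt(855 + (2 + 2)) = sqrt(855 + 4) = sqrt(859)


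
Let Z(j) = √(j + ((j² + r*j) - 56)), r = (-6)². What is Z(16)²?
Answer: 792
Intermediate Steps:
r = 36
Z(j) = √(-56 + j² + 37*j) (Z(j) = √(j + ((j² + 36*j) - 56)) = √(j + (-56 + j² + 36*j)) = √(-56 + j² + 37*j))
Z(16)² = (√(-56 + 16² + 37*16))² = (√(-56 + 256 + 592))² = (√792)² = (6*√22)² = 792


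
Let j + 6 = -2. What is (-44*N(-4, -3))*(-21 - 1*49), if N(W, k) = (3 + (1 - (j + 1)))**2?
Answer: 372680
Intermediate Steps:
j = -8 (j = -6 - 2 = -8)
N(W, k) = 121 (N(W, k) = (3 + (1 - (-8 + 1)))**2 = (3 + (1 - 1*(-7)))**2 = (3 + (1 + 7))**2 = (3 + 8)**2 = 11**2 = 121)
(-44*N(-4, -3))*(-21 - 1*49) = (-44*121)*(-21 - 1*49) = -5324*(-21 - 49) = -5324*(-70) = 372680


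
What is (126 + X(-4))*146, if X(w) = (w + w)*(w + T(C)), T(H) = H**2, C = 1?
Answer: 21900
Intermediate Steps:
X(w) = 2*w*(1 + w) (X(w) = (w + w)*(w + 1**2) = (2*w)*(w + 1) = (2*w)*(1 + w) = 2*w*(1 + w))
(126 + X(-4))*146 = (126 + 2*(-4)*(1 - 4))*146 = (126 + 2*(-4)*(-3))*146 = (126 + 24)*146 = 150*146 = 21900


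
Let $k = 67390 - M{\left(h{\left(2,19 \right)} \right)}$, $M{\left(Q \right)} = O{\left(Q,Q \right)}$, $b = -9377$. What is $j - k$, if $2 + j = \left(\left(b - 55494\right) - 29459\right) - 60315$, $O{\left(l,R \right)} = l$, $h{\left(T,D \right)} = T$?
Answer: $-222035$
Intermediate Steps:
$M{\left(Q \right)} = Q$
$k = 67388$ ($k = 67390 - 2 = 67388$)
$j = -154647$ ($j = -2 - 154645 = -154647$)
$j - k = -154647 - 67388 = -222035$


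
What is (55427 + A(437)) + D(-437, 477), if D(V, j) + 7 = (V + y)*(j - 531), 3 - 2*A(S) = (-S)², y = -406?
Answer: 5459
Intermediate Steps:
A(S) = 3/2 - S²/2
D(V, j) = -7 + (-531 + j)*(-406 + V) (D(V, j) = -7 + (V - 406)*(j - 531) = -7 + (-406 + V)*(-531 + j) = -7 + (-531 + j)*(-406 + V))
(55427 + A(437)) + D(-437, 477) = (55427 + (3/2 - ½*437²)) + (215579 - 531*(-437) - 406*477 - 437*477) = (55427 + (3/2 - ½*190969)) + (215579 + 232047 - 193662 - 208449) = (55427 + (3/2 - 190969/2)) + 45515 = (55427 - 95483) + 45515 = -40056 + 45515 = 5459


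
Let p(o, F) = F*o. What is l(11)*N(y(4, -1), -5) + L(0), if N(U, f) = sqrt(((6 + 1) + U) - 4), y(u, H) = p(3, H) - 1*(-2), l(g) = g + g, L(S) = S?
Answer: 22*sqrt(2) ≈ 31.113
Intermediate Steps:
l(g) = 2*g
y(u, H) = 2 + 3*H (y(u, H) = H*3 - 1*(-2) = 3*H + 2 = 2 + 3*H)
N(U, f) = sqrt(3 + U) (N(U, f) = sqrt((7 + U) - 4) = sqrt(3 + U))
l(11)*N(y(4, -1), -5) + L(0) = (2*11)*sqrt(3 + (2 + 3*(-1))) + 0 = 22*sqrt(3 + (2 - 3)) + 0 = 22*sqrt(3 - 1) + 0 = 22*sqrt(2) + 0 = 22*sqrt(2)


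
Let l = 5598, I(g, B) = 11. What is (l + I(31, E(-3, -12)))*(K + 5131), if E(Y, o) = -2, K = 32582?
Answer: 211532217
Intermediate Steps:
(l + I(31, E(-3, -12)))*(K + 5131) = (5598 + 11)*(32582 + 5131) = 5609*37713 = 211532217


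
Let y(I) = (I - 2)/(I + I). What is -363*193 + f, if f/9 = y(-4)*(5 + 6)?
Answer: -279939/4 ≈ -69985.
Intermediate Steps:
y(I) = (-2 + I)/(2*I) (y(I) = (-2 + I)/((2*I)) = (-2 + I)*(1/(2*I)) = (-2 + I)/(2*I))
f = 297/4 (f = 9*(((½)*(-2 - 4)/(-4))*(5 + 6)) = 9*(((½)*(-¼)*(-6))*11) = 9*((¾)*11) = 9*(33/4) = 297/4 ≈ 74.250)
-363*193 + f = -363*193 + 297/4 = -70059 + 297/4 = -279939/4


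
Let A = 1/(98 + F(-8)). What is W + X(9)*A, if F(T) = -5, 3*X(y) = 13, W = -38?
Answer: -10589/279 ≈ -37.953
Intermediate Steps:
X(y) = 13/3 (X(y) = (1/3)*13 = 13/3)
A = 1/93 (A = 1/(98 - 5) = 1/93 ≈ 0.010753)
W + X(9)*A = -38 + (13/3)*(1/93) = -38 + 13/279 = -10589/279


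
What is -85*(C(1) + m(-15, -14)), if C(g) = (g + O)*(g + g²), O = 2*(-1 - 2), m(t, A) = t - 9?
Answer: 2890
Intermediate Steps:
m(t, A) = -9 + t
O = -6 (O = 2*(-3) = -6)
C(g) = (-6 + g)*(g + g²) (C(g) = (g - 6)*(g + g²) = (-6 + g)*(g + g²))
-85*(C(1) + m(-15, -14)) = -85*(1*(-6 + 1² - 5*1) + (-9 - 15)) = -85*(1*(-6 + 1 - 5) - 24) = -85*(1*(-10) - 24) = -85*(-10 - 24) = -85*(-34) = 2890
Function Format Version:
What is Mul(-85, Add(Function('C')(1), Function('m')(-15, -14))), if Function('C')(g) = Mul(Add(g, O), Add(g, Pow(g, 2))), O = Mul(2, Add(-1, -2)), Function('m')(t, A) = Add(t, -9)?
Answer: 2890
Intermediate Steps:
Function('m')(t, A) = Add(-9, t)
O = -6 (O = Mul(2, -3) = -6)
Function('C')(g) = Mul(Add(-6, g), Add(g, Pow(g, 2))) (Function('C')(g) = Mul(Add(g, -6), Add(g, Pow(g, 2))) = Mul(Add(-6, g), Add(g, Pow(g, 2))))
Mul(-85, Add(Function('C')(1), Function('m')(-15, -14))) = Mul(-85, Add(Mul(1, Add(-6, Pow(1, 2), Mul(-5, 1))), Add(-9, -15))) = Mul(-85, Add(Mul(1, Add(-6, 1, -5)), -24)) = Mul(-85, Add(Mul(1, -10), -24)) = Mul(-85, Add(-10, -24)) = Mul(-85, -34) = 2890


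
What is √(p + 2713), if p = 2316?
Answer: √5029 ≈ 70.915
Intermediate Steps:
√(p + 2713) = √(2316 + 2713) = √5029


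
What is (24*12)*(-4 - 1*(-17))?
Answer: 3744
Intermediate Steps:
(24*12)*(-4 - 1*(-17)) = 288*(-4 + 17) = 288*13 = 3744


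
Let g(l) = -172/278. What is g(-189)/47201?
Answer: -86/6560939 ≈ -1.3108e-5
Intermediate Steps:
g(l) = -86/139 (g(l) = -172*1/278 = -86/139)
g(-189)/47201 = -86/139/47201 = -86/139*1/47201 = -86/6560939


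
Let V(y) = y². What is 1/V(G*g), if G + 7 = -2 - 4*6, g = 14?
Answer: 1/213444 ≈ 4.6851e-6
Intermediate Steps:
G = -33 (G = -7 + (-2 - 4*6) = -7 + (-2 - 24) = -7 - 26 = -33)
1/V(G*g) = 1/((-33*14)²) = 1/((-462)²) = 1/213444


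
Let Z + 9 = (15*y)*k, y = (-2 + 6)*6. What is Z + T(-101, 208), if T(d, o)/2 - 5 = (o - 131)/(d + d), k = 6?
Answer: 218184/101 ≈ 2160.2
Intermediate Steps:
y = 24 (y = 4*6 = 24)
T(d, o) = 10 + (-131 + o)/d (T(d, o) = 10 + 2*((o - 131)/(d + d)) = 10 + 2*((-131 + o)/((2*d))) = 10 + 2*((-131 + o)*(1/(2*d))) = 10 + 2*((-131 + o)/(2*d)) = 10 + (-131 + o)/d)
Z = 2151 (Z = -9 + (15*24)*6 = -9 + 360*6 = -9 + 2160 = 2151)
Z + T(-101, 208) = 2151 + (-131 + 208 + 10*(-101))/(-101) = 2151 - (-131 + 208 - 1010)/101 = 2151 - 1/101*(-933) = 2151 + 933/101 = 218184/101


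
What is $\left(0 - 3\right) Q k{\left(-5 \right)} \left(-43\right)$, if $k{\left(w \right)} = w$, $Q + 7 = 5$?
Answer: $1290$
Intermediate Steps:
$Q = -2$ ($Q = -7 + 5 = -2$)
$\left(0 - 3\right) Q k{\left(-5 \right)} \left(-43\right) = \left(0 - 3\right) \left(-2\right) \left(-5\right) \left(-43\right) = \left(-3\right) \left(-2\right) \left(-5\right) \left(-43\right) = 6 \left(-5\right) \left(-43\right) = \left(-30\right) \left(-43\right) = 1290$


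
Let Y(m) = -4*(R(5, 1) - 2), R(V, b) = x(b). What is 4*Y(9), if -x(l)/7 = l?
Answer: 144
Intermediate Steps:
x(l) = -7*l
R(V, b) = -7*b
Y(m) = 36 (Y(m) = -4*(-7*1 - 2) = -4*(-7 - 2) = -4*(-9) = 36)
4*Y(9) = 4*36 = 144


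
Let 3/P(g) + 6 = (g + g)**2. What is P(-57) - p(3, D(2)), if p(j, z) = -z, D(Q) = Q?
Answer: 8661/4330 ≈ 2.0002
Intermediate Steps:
P(g) = 3/(-6 + 4*g**2) (P(g) = 3/(-6 + (g + g)**2) = 3/(-6 + (2*g)**2) = 3/(-6 + 4*g**2))
P(-57) - p(3, D(2)) = 3/(2*(-3 + 2*(-57)**2)) - (-1)*2 = 3/(2*(-3 + 2*3249)) - 1*(-2) = 3/(2*(-3 + 6498)) + 2 = (3/2)/6495 + 2 = (3/2)*(1/6495) + 2 = 1/4330 + 2 = 8661/4330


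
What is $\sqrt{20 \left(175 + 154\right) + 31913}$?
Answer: $3 \sqrt{4277} \approx 196.2$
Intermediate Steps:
$\sqrt{20 \left(175 + 154\right) + 31913} = \sqrt{20 \cdot 329 + 31913} = \sqrt{6580 + 31913} = \sqrt{38493} = 3 \sqrt{4277}$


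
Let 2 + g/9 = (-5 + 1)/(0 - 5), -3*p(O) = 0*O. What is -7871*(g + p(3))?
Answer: 425034/5 ≈ 85007.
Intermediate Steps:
p(O) = 0 (p(O) = -0*O = -⅓*0 = 0)
g = -54/5 (g = -18 + 9*((-5 + 1)/(0 - 5)) = -18 + 9*(-4/(-5)) = -18 + 9*(-4*(-⅕)) = -18 + 9*(⅘) = -18 + 36/5 = -54/5 ≈ -10.800)
-7871*(g + p(3)) = -7871*(-54/5 + 0) = -7871*(-54/5) = 425034/5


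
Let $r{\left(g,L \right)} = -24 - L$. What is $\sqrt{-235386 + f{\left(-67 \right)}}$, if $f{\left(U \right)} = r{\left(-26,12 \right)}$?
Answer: $3 i \sqrt{26158} \approx 485.2 i$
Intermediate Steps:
$f{\left(U \right)} = -36$ ($f{\left(U \right)} = -24 - 12 = -36$)
$\sqrt{-235386 + f{\left(-67 \right)}} = \sqrt{-235386 - 36} = \sqrt{-235422} = 3 i \sqrt{26158}$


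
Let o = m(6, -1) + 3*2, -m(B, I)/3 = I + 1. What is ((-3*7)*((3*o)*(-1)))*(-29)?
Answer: -10962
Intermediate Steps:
m(B, I) = -3 - 3*I (m(B, I) = -3*(I + 1) = -3*(1 + I) = -3 - 3*I)
o = 6 (o = (-3 - 3*(-1)) + 3*2 = (-3 + 3) + 6 = 0 + 6 = 6)
((-3*7)*((3*o)*(-1)))*(-29) = ((-3*7)*((3*6)*(-1)))*(-29) = -378*(-1)*(-29) = -21*(-18)*(-29) = 378*(-29) = -10962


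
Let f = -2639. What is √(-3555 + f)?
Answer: I*√6194 ≈ 78.702*I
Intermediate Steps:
√(-3555 + f) = √(-3555 - 2639) = √(-6194) = I*√6194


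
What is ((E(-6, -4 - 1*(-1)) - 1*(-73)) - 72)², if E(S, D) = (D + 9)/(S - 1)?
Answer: 1/49 ≈ 0.020408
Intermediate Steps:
E(S, D) = (9 + D)/(-1 + S)
((E(-6, -4 - 1*(-1)) - 1*(-73)) - 72)² = (((9 + (-4 - 1*(-1)))/(-1 - 6) - 1*(-73)) - 72)² = (((9 + (-4 + 1))/(-7) + 73) - 72)² = ((-(9 - 3)/7 + 73) - 72)² = ((-⅐*6 + 73) - 72)² = ((-6/7 + 73) - 72)² = (505/7 - 72)² = (⅐)² = 1/49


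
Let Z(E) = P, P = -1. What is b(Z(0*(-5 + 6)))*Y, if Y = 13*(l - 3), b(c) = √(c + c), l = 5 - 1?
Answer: 13*I*√2 ≈ 18.385*I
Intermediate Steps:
l = 4
Z(E) = -1
b(c) = √2*√c (b(c) = √(2*c) = √2*√c)
Y = 13 (Y = 13*(4 - 3) = 13*1 = 13)
b(Z(0*(-5 + 6)))*Y = (√2*√(-1))*13 = (√2*I)*13 = (I*√2)*13 = 13*I*√2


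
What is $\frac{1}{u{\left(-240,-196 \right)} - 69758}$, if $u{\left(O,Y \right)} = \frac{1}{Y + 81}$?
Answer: $- \frac{115}{8022171} \approx -1.4335 \cdot 10^{-5}$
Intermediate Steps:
$u{\left(O,Y \right)} = \frac{1}{81 + Y}$
$\frac{1}{u{\left(-240,-196 \right)} - 69758} = \frac{1}{\frac{1}{81 - 196} - 69758} = \frac{1}{\frac{1}{-115} - 69758} = \frac{1}{- \frac{1}{115} - 69758} = \frac{1}{- \frac{8022171}{115}} = - \frac{115}{8022171}$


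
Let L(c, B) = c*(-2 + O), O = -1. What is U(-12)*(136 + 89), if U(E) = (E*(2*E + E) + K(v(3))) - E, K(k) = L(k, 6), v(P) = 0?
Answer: 99900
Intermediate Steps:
L(c, B) = -3*c (L(c, B) = c*(-2 - 1) = c*(-3) = -3*c)
K(k) = -3*k
U(E) = -E + 3*E² (U(E) = (E*(2*E + E) - 3*0) - E = (E*(3*E) + 0) - E = (3*E² + 0) - E = 3*E² - E = -E + 3*E²)
U(-12)*(136 + 89) = (-12*(-1 + 3*(-12)))*(136 + 89) = -12*(-1 - 36)*225 = -12*(-37)*225 = 444*225 = 99900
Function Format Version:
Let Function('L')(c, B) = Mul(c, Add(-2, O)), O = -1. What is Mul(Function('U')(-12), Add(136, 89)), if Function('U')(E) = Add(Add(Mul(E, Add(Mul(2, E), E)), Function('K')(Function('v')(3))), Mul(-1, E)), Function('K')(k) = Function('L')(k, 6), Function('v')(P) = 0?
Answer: 99900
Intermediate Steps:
Function('L')(c, B) = Mul(-3, c) (Function('L')(c, B) = Mul(c, Add(-2, -1)) = Mul(c, -3) = Mul(-3, c))
Function('K')(k) = Mul(-3, k)
Function('U')(E) = Add(Mul(-1, E), Mul(3, Pow(E, 2))) (Function('U')(E) = Add(Add(Mul(E, Add(Mul(2, E), E)), Mul(-3, 0)), Mul(-1, E)) = Add(Add(Mul(E, Mul(3, E)), 0), Mul(-1, E)) = Add(Add(Mul(3, Pow(E, 2)), 0), Mul(-1, E)) = Add(Mul(3, Pow(E, 2)), Mul(-1, E)) = Add(Mul(-1, E), Mul(3, Pow(E, 2))))
Mul(Function('U')(-12), Add(136, 89)) = Mul(Mul(-12, Add(-1, Mul(3, -12))), Add(136, 89)) = Mul(Mul(-12, Add(-1, -36)), 225) = Mul(Mul(-12, -37), 225) = Mul(444, 225) = 99900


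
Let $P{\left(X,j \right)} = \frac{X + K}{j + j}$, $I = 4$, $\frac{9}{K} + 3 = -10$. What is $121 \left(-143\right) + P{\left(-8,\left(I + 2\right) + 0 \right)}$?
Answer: $- \frac{2699381}{156} \approx -17304.0$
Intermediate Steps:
$K = - \frac{9}{13}$ ($K = \frac{9}{-3 - 10} = \frac{9}{-13} = 9 \left(- \frac{1}{13}\right) = - \frac{9}{13} \approx -0.69231$)
$P{\left(X,j \right)} = \frac{- \frac{9}{13} + X}{2 j}$ ($P{\left(X,j \right)} = \frac{X - \frac{9}{13}}{j + j} = \frac{- \frac{9}{13} + X}{2 j}$)
$121 \left(-143\right) + P{\left(-8,\left(I + 2\right) + 0 \right)} = 121 \left(-143\right) + \frac{-9 + 13 \left(-8\right)}{26 \left(\left(4 + 2\right) + 0\right)} = -17303 + \frac{-9 - 104}{26 \left(6 + 0\right)} = -17303 + \frac{1}{26} \cdot \frac{1}{6} \left(-113\right) = -17303 - \frac{113}{156} = - \frac{2699381}{156}$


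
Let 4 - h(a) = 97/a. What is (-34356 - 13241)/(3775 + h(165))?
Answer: -7853505/623438 ≈ -12.597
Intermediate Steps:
h(a) = 4 - 97/a
(-34356 - 13241)/(3775 + h(165)) = (-34356 - 13241)/(3775 + (4 - 97/165)) = -47597/(3775 + (4 - 97*1/165)) = -47597/(3775 + (4 - 97/165)) = -47597/(3775 + 563/165) = -47597/623438/165 = -47597*165/623438 = -7853505/623438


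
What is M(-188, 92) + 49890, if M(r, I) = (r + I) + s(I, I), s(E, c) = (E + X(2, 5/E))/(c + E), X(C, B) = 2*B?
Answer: 421460653/8464 ≈ 49795.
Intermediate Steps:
s(E, c) = (E + 10/E)/(E + c) (s(E, c) = (E + 2*(5/E))/(c + E) = (E + 10/E)/(E + c))
M(r, I) = I + r + (10 + I**2)/(2*I**2) (M(r, I) = (r + I) + (10 + I**2)/(I*(I + I)) = (I + r) + (10 + I**2)/(I*((2*I))) = (I + r) + (1/(2*I))*(10 + I**2)/I = (I + r) + (10 + I**2)/(2*I**2) = I + r + (10 + I**2)/(2*I**2))
M(-188, 92) + 49890 = (1/2 + 92 - 188 + 5/92**2) + 49890 = (1/2 + 92 - 188 + 5*(1/8464)) + 49890 = (1/2 + 92 - 188 + 5/8464) + 49890 = -808307/8464 + 49890 = 421460653/8464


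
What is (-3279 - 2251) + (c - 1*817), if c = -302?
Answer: -6649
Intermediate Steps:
(-3279 - 2251) + (c - 1*817) = (-3279 - 2251) + (-302 - 1*817) = -5530 + (-302 - 817) = -5530 - 1119 = -6649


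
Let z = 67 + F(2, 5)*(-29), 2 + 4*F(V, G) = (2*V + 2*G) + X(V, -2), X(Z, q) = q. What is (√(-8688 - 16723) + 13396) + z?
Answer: 26781/2 + I*√25411 ≈ 13391.0 + 159.41*I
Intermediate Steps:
F(V, G) = -1 + G/2 + V/2 (F(V, G) = -½ + ((2*V + 2*G) - 2)/4 = -½ + ((2*G + 2*V) - 2)/4 = -½ + (-2 + 2*G + 2*V)/4 = -½ + (-½ + G/2 + V/2) = -1 + G/2 + V/2)
z = -11/2 (z = 67 + (-1 + (½)*5 + (½)*2)*(-29) = 67 + (-1 + 5/2 + 1)*(-29) = 67 + (5/2)*(-29) = 67 - 145/2 = -11/2 ≈ -5.5000)
(√(-8688 - 16723) + 13396) + z = (√(-8688 - 16723) + 13396) - 11/2 = (√(-25411) + 13396) - 11/2 = (I*√25411 + 13396) - 11/2 = (13396 + I*√25411) - 11/2 = 26781/2 + I*√25411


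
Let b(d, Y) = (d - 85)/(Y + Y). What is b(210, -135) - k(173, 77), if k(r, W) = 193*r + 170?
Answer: -1812211/54 ≈ -33559.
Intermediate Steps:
k(r, W) = 170 + 193*r
b(d, Y) = (-85 + d)/(2*Y) (b(d, Y) = (-85 + d)/((2*Y)) = (-85 + d)*(1/(2*Y)) = (-85 + d)/(2*Y))
b(210, -135) - k(173, 77) = (½)*(-85 + 210)/(-135) - (170 + 193*173) = (½)*(-1/135)*125 - (170 + 33389) = -25/54 - 1*33559 = -25/54 - 33559 = -1812211/54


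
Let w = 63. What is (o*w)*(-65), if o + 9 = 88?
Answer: -323505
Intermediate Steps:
o = 79 (o = -9 + 88 = 79)
(o*w)*(-65) = (79*63)*(-65) = 4977*(-65) = -323505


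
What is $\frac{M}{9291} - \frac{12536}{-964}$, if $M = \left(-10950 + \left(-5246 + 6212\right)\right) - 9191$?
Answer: $\frac{24496819}{2239131} \approx 10.94$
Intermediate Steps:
$M = -19175$ ($M = \left(-10950 + 966\right) - 9191 = -9984 - 9191 = -19175$)
$\frac{M}{9291} - \frac{12536}{-964} = - \frac{19175}{9291} - \frac{12536}{-964} = \left(-19175\right) \frac{1}{9291} - - \frac{3134}{241} = - \frac{19175}{9291} + \frac{3134}{241} = \frac{24496819}{2239131}$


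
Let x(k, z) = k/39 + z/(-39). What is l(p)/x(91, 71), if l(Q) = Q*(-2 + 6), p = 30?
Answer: 234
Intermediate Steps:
l(Q) = 4*Q (l(Q) = Q*4 = 4*Q)
x(k, z) = -z/39 + k/39 (x(k, z) = k*(1/39) + z*(-1/39) = k/39 - z/39 = -z/39 + k/39)
l(p)/x(91, 71) = (4*30)/(-1/39*71 + (1/39)*91) = 120/(-71/39 + 7/3) = 120/(20/39) = 120*(39/20) = 234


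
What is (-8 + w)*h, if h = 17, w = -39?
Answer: -799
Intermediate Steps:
(-8 + w)*h = (-8 - 39)*17 = -47*17 = -799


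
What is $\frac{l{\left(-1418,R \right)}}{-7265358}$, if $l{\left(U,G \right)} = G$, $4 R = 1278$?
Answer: $- \frac{71}{1614524} \approx -4.3976 \cdot 10^{-5}$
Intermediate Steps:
$R = \frac{639}{2}$ ($R = \frac{1}{4} \cdot 1278 = \frac{639}{2} \approx 319.5$)
$\frac{l{\left(-1418,R \right)}}{-7265358} = \frac{639}{2 \left(-7265358\right)} = \frac{639}{2} \left(- \frac{1}{7265358}\right) = - \frac{71}{1614524}$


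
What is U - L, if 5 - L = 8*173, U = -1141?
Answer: 238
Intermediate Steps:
L = -1379 (L = 5 - 8*173 = 5 - 1*1384 = 5 - 1384 = -1379)
U - L = -1141 - 1*(-1379) = -1141 + 1379 = 238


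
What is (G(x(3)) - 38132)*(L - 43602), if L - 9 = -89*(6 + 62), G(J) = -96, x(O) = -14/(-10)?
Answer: 1897829060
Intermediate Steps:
x(O) = 7/5 (x(O) = -14*(-⅒) = 7/5)
L = -6043 (L = 9 - 89*(6 + 62) = 9 - 89*68 = 9 - 6052 = -6043)
(G(x(3)) - 38132)*(L - 43602) = (-96 - 38132)*(-6043 - 43602) = -38228*(-49645) = 1897829060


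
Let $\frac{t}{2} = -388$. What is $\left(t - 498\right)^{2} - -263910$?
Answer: $1886986$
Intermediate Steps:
$t = -776$ ($t = 2 \left(-388\right) = -776$)
$\left(t - 498\right)^{2} - -263910 = \left(-776 - 498\right)^{2} - -263910 = \left(-1274\right)^{2} + 263910 = 1623076 + 263910 = 1886986$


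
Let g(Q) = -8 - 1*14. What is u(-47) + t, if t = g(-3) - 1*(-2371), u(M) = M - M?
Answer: 2349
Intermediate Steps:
u(M) = 0
g(Q) = -22 (g(Q) = -8 - 14 = -22)
t = 2349 (t = -22 - 1*(-2371) = -22 + 2371 = 2349)
u(-47) + t = 0 + 2349 = 2349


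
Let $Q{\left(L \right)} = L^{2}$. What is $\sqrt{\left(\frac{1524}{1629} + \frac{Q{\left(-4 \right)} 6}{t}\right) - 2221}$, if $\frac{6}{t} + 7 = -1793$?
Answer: $\frac{i \sqrt{9146234985}}{543} \approx 176.13 i$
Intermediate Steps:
$t = - \frac{1}{300}$ ($t = \frac{6}{-7 - 1793} = \frac{6}{-1800} = 6 \left(- \frac{1}{1800}\right) = - \frac{1}{300} \approx -0.0033333$)
$\sqrt{\left(\frac{1524}{1629} + \frac{Q{\left(-4 \right)} 6}{t}\right) - 2221} = \sqrt{\left(\frac{1524}{1629} + \frac{\left(-4\right)^{2} \cdot 6}{- \frac{1}{300}}\right) - 2221} = \sqrt{\left(1524 \cdot \frac{1}{1629} + 16 \cdot 6 \left(-300\right)\right) - 2221} = \sqrt{\left(\frac{508}{543} + 96 \left(-300\right)\right) - 2221} = \sqrt{\left(\frac{508}{543} - 28800\right) - 2221} = \sqrt{- \frac{15637892}{543} - 2221} = \sqrt{- \frac{16843895}{543}} = \frac{i \sqrt{9146234985}}{543}$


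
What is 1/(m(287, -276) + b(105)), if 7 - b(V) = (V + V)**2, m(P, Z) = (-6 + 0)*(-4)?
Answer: -1/44069 ≈ -2.2692e-5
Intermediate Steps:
m(P, Z) = 24 (m(P, Z) = -6*(-4) = 24)
b(V) = 7 - 4*V**2 (b(V) = 7 - (V + V)**2 = 7 - (2*V)**2 = 7 - 4*V**2)
1/(m(287, -276) + b(105)) = 1/(24 + (7 - 4*105**2)) = 1/(24 + (7 - 4*11025)) = 1/(24 + (7 - 44100)) = 1/(24 - 44093) = 1/(-44069) = -1/44069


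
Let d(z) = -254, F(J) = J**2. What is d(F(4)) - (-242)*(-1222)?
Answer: -295978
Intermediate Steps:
d(F(4)) - (-242)*(-1222) = -254 - (-242)*(-1222) = -254 - 1*295724 = -254 - 295724 = -295978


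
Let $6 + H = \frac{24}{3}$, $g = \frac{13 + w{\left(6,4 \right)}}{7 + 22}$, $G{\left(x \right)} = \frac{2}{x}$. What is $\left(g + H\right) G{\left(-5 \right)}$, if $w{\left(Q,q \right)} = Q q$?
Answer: $- \frac{38}{29} \approx -1.3103$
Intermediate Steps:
$g = \frac{37}{29}$ ($g = \frac{13 + 6 \cdot 4}{7 + 22} = \frac{13 + 24}{29} = 37 \cdot \frac{1}{29} = \frac{37}{29} \approx 1.2759$)
$H = 2$ ($H = -6 + \frac{24}{3} = -6 + 24 \cdot \frac{1}{3} = -6 + 8 = 2$)
$\left(g + H\right) G{\left(-5 \right)} = \left(\frac{37}{29} + 2\right) \frac{2}{-5} = \frac{95 \cdot 2 \left(- \frac{1}{5}\right)}{29} = \frac{95}{29} \left(- \frac{2}{5}\right) = - \frac{38}{29}$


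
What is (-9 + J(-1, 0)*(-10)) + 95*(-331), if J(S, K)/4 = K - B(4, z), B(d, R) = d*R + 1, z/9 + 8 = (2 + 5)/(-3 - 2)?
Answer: -44950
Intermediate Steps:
z = -423/5 (z = -72 + 9*((2 + 5)/(-3 - 2)) = -72 + 9*(7/(-5)) = -72 + 9*(7*(-⅕)) = -72 + 9*(-7/5) = -72 - 63/5 = -423/5 ≈ -84.600)
B(d, R) = 1 + R*d (B(d, R) = R*d + 1 = 1 + R*d)
J(S, K) = 6748/5 + 4*K (J(S, K) = 4*(K - (1 - 423/5*4)) = 4*(K - (1 - 1692/5)) = 4*(K - 1*(-1687/5)) = 4*(K + 1687/5) = 4*(1687/5 + K) = 6748/5 + 4*K)
(-9 + J(-1, 0)*(-10)) + 95*(-331) = (-9 + (6748/5 + 4*0)*(-10)) + 95*(-331) = (-9 + (6748/5 + 0)*(-10)) - 31445 = (-9 + (6748/5)*(-10)) - 31445 = (-9 - 13496) - 31445 = -13505 - 31445 = -44950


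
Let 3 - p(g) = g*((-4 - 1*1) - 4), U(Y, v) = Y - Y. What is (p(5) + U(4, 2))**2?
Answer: 2304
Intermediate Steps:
U(Y, v) = 0
p(g) = 3 + 9*g (p(g) = 3 - g*((-4 - 1*1) - 4) = 3 - g*((-4 - 1) - 4) = 3 - g*(-5 - 4) = 3 - g*(-9) = 3 - (-9)*g = 3 + 9*g)
(p(5) + U(4, 2))**2 = ((3 + 9*5) + 0)**2 = ((3 + 45) + 0)**2 = (48 + 0)**2 = 48**2 = 2304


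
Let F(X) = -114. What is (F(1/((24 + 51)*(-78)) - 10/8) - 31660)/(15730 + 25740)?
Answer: -15887/20735 ≈ -0.76619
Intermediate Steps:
(F(1/((24 + 51)*(-78)) - 10/8) - 31660)/(15730 + 25740) = (-114 - 31660)/(15730 + 25740) = -31774/41470 = -31774*1/41470 = -15887/20735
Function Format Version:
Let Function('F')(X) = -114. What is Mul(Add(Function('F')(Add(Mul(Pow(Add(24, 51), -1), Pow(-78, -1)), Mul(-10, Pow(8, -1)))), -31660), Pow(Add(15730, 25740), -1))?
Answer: Rational(-15887, 20735) ≈ -0.76619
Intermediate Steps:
Mul(Add(Function('F')(Add(Mul(Pow(Add(24, 51), -1), Pow(-78, -1)), Mul(-10, Pow(8, -1)))), -31660), Pow(Add(15730, 25740), -1)) = Mul(Add(-114, -31660), Pow(Add(15730, 25740), -1)) = Mul(-31774, Pow(41470, -1)) = Mul(-31774, Rational(1, 41470)) = Rational(-15887, 20735)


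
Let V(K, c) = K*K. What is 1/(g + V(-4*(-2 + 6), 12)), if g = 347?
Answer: 1/603 ≈ 0.0016584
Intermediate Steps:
V(K, c) = K**2
1/(g + V(-4*(-2 + 6), 12)) = 1/(347 + (-4*(-2 + 6))**2) = 1/(347 + (-4*4)**2) = 1/(347 + (-16)**2) = 1/(347 + 256) = 1/603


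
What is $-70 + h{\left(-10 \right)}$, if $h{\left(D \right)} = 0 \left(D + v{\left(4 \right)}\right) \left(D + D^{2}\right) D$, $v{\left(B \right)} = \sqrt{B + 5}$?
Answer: $-70$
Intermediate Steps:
$v{\left(B \right)} = \sqrt{5 + B}$
$h{\left(D \right)} = 0$ ($h{\left(D \right)} = 0 \left(D + \sqrt{5 + 4}\right) \left(D + D^{2}\right) D = 0 \left(D + \sqrt{9}\right) \left(D + D^{2}\right) D = 0 \left(D + 3\right) \left(D + D^{2}\right) D = 0 \left(3 + D\right) \left(D + D^{2}\right) D = 0 D = 0$)
$-70 + h{\left(-10 \right)} = -70 + 0 = -70$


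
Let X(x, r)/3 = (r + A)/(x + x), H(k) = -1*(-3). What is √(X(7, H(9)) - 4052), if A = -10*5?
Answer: I*√796166/14 ≈ 63.734*I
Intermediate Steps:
A = -50
H(k) = 3
X(x, r) = 3*(-50 + r)/(2*x) (X(x, r) = 3*((r - 50)/(x + x)) = 3*((-50 + r)/((2*x))) = 3*((-50 + r)*(1/(2*x))) = 3*((-50 + r)/(2*x)) = 3*(-50 + r)/(2*x))
√(X(7, H(9)) - 4052) = √((3/2)*(-50 + 3)/7 - 4052) = √((3/2)*(⅐)*(-47) - 4052) = √(-141/14 - 4052) = √(-56869/14) = I*√796166/14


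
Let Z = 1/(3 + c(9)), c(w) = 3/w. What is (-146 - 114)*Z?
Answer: -78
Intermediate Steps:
Z = 3/10 (Z = 1/(3 + 3/9) = 1/(3 + 3*(⅑)) = 1/(3 + ⅓) = 1/(10/3) = 3/10 ≈ 0.30000)
(-146 - 114)*Z = (-146 - 114)*(3/10) = -260*3/10 = -78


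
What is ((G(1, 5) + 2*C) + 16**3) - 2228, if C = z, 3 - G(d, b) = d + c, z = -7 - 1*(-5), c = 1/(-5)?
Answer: 9331/5 ≈ 1866.2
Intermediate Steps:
c = -1/5 ≈ -0.20000
z = -2 (z = -7 + 5 = -2)
G(d, b) = 16/5 - d (G(d, b) = 3 - (d - 1/5) = 3 - (-1/5 + d) = 3 + (1/5 - d) = 16/5 - d)
C = -2
((G(1, 5) + 2*C) + 16**3) - 2228 = (((16/5 - 1*1) + 2*(-2)) + 16**3) - 2228 = (((16/5 - 1) - 4) + 4096) - 2228 = ((11/5 - 4) + 4096) - 2228 = (-9/5 + 4096) - 2228 = 20471/5 - 2228 = 9331/5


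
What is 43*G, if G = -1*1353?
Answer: -58179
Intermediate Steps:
G = -1353
43*G = 43*(-1353) = -58179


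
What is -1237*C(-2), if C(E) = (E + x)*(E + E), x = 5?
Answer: 14844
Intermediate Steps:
C(E) = 2*E*(5 + E) (C(E) = (E + 5)*(E + E) = (5 + E)*(2*E) = 2*E*(5 + E))
-1237*C(-2) = -2474*(-2)*(5 - 2) = -2474*(-2)*3 = -1237*(-12) = 14844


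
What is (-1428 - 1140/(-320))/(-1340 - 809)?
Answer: 22791/34384 ≈ 0.66284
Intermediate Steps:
(-1428 - 1140/(-320))/(-1340 - 809) = (-1428 - 1140*(-1/320))/(-2149) = (-1428 + 57/16)*(-1/2149) = -22791/16*(-1/2149) = 22791/34384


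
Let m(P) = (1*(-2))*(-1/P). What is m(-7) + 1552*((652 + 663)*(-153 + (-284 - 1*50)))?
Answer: -6957359922/7 ≈ -9.9391e+8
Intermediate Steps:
m(P) = 2/P (m(P) = -(-2)/P = 2/P)
m(-7) + 1552*((652 + 663)*(-153 + (-284 - 1*50))) = 2/(-7) + 1552*((652 + 663)*(-153 + (-284 - 1*50))) = 2*(-⅐) + 1552*(1315*(-153 + (-284 - 50))) = -2/7 + 1552*(1315*(-153 - 334)) = -2/7 + 1552*(1315*(-487)) = -2/7 + 1552*(-640405) = -2/7 - 993908560 = -6957359922/7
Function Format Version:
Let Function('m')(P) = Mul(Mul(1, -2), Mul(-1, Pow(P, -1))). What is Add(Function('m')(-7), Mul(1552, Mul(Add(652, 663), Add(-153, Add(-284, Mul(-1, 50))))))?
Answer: Rational(-6957359922, 7) ≈ -9.9391e+8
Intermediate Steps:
Function('m')(P) = Mul(2, Pow(P, -1)) (Function('m')(P) = Mul(-2, Mul(-1, Pow(P, -1))) = Mul(2, Pow(P, -1)))
Add(Function('m')(-7), Mul(1552, Mul(Add(652, 663), Add(-153, Add(-284, Mul(-1, 50)))))) = Add(Mul(2, Pow(-7, -1)), Mul(1552, Mul(Add(652, 663), Add(-153, Add(-284, Mul(-1, 50)))))) = Add(Mul(2, Rational(-1, 7)), Mul(1552, Mul(1315, Add(-153, Add(-284, -50))))) = Add(Rational(-2, 7), Mul(1552, Mul(1315, Add(-153, -334)))) = Add(Rational(-2, 7), Mul(1552, Mul(1315, -487))) = Add(Rational(-2, 7), Mul(1552, -640405)) = Add(Rational(-2, 7), -993908560) = Rational(-6957359922, 7)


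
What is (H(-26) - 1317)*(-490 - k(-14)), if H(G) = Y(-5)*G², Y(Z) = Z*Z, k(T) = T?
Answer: -7417508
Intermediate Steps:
Y(Z) = Z²
H(G) = 25*G² (H(G) = (-5)²*G² = 25*G²)
(H(-26) - 1317)*(-490 - k(-14)) = (25*(-26)² - 1317)*(-490 - 1*(-14)) = (25*676 - 1317)*(-490 + 14) = (16900 - 1317)*(-476) = 15583*(-476) = -7417508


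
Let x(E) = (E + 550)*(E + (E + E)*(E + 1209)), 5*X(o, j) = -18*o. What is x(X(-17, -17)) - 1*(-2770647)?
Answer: 12229104027/125 ≈ 9.7833e+7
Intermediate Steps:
X(o, j) = -18*o/5 (X(o, j) = (-18*o)/5 = -18*o/5)
x(E) = (550 + E)*(E + 2*E*(1209 + E)) (x(E) = (550 + E)*(E + (2*E)*(1209 + E)) = (550 + E)*(E + 2*E*(1209 + E)))
x(X(-17, -17)) - 1*(-2770647) = (-18/5*(-17))*(1330450 + 2*(-18/5*(-17))² + 3519*(-18/5*(-17))) - 1*(-2770647) = 306*(1330450 + 2*(306/5)² + 3519*(306/5))/5 + 2770647 = 306*(1330450 + 2*(93636/25) + 1076814/5)/5 + 2770647 = 306*(1330450 + 187272/25 + 1076814/5)/5 + 2770647 = (306/5)*(38832592/25) + 2770647 = 11882773152/125 + 2770647 = 12229104027/125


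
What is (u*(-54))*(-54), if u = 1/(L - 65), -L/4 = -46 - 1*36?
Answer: 2916/263 ≈ 11.087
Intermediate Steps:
L = 328 (L = -4*(-46 - 1*36) = -4*(-46 - 36) = -4*(-82) = 328)
u = 1/263 (u = 1/(328 - 65) = 1/263 ≈ 0.0038023)
(u*(-54))*(-54) = ((1/263)*(-54))*(-54) = -54/263*(-54) = 2916/263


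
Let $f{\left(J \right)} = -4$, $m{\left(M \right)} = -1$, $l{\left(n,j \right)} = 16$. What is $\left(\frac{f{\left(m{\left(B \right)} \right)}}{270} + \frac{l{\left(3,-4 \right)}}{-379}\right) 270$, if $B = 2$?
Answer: $- \frac{5836}{379} \approx -15.398$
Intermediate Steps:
$\left(\frac{f{\left(m{\left(B \right)} \right)}}{270} + \frac{l{\left(3,-4 \right)}}{-379}\right) 270 = \left(- \frac{4}{270} + \frac{16}{-379}\right) 270 = \left(\left(-4\right) \frac{1}{270} + 16 \left(- \frac{1}{379}\right)\right) 270 = \left(- \frac{2}{135} - \frac{16}{379}\right) 270 = \left(- \frac{2918}{51165}\right) 270 = - \frac{5836}{379}$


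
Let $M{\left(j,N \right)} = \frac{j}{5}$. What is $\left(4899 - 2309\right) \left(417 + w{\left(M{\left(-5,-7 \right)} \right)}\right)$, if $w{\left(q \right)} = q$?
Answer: $1077440$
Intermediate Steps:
$M{\left(j,N \right)} = \frac{j}{5}$ ($M{\left(j,N \right)} = j \frac{1}{5} = \frac{j}{5}$)
$\left(4899 - 2309\right) \left(417 + w{\left(M{\left(-5,-7 \right)} \right)}\right) = \left(4899 - 2309\right) \left(417 + \frac{1}{5} \left(-5\right)\right) = 2590 \left(417 - 1\right) = 2590 \cdot 416 = 1077440$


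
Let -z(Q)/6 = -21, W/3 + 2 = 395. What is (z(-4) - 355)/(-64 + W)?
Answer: -229/1115 ≈ -0.20538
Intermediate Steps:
W = 1179 (W = -6 + 3*395 = -6 + 1185 = 1179)
z(Q) = 126 (z(Q) = -6*(-21) = 126)
(z(-4) - 355)/(-64 + W) = (126 - 355)/(-64 + 1179) = -229/1115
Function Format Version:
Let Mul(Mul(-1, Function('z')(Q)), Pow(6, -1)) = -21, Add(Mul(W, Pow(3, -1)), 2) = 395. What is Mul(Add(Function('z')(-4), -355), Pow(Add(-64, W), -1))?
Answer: Rational(-229, 1115) ≈ -0.20538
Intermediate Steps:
W = 1179 (W = Add(-6, Mul(3, 395)) = Add(-6, 1185) = 1179)
Function('z')(Q) = 126 (Function('z')(Q) = Mul(-6, -21) = 126)
Mul(Add(Function('z')(-4), -355), Pow(Add(-64, W), -1)) = Mul(Add(126, -355), Pow(Add(-64, 1179), -1)) = Mul(-229, Pow(1115, -1)) = Mul(-229, Rational(1, 1115)) = Rational(-229, 1115)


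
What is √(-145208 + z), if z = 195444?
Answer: 2*√12559 ≈ 224.13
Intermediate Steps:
√(-145208 + z) = √(-145208 + 195444) = √50236 = 2*√12559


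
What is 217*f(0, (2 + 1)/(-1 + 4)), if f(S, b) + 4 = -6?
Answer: -2170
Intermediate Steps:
f(S, b) = -10 (f(S, b) = -4 - 6 = -10)
217*f(0, (2 + 1)/(-1 + 4)) = 217*(-10) = -2170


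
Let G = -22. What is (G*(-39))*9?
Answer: 7722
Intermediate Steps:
(G*(-39))*9 = -22*(-39)*9 = 858*9 = 7722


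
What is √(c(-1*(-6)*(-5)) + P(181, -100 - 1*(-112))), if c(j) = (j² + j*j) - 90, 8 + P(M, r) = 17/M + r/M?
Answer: √55764471/181 ≈ 41.257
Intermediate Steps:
P(M, r) = -8 + 17/M + r/M (P(M, r) = -8 + (17/M + r/M) = -8 + 17/M + r/M)
c(j) = -90 + 2*j² (c(j) = (j² + j²) - 90 = 2*j² - 90 = -90 + 2*j²)
√(c(-1*(-6)*(-5)) + P(181, -100 - 1*(-112))) = √((-90 + 2*(-1*(-6)*(-5))²) + (17 + (-100 - 1*(-112)) - 8*181)/181) = √((-90 + 2*(6*(-5))²) + (17 + (-100 + 112) - 1448)/181) = √((-90 + 2*(-30)²) + (17 + 12 - 1448)/181) = √((-90 + 2*900) + (1/181)*(-1419)) = √((-90 + 1800) - 1419/181) = √(1710 - 1419/181) = √(308091/181) = √55764471/181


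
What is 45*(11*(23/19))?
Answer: 11385/19 ≈ 599.21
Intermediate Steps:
45*(11*(23/19)) = 45*(253/19) = 11385/19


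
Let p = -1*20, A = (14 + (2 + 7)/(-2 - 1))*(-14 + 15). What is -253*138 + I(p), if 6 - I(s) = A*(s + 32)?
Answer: -35040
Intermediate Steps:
A = 11 (A = (14 + 9/(-3))*1 = (14 + 9*(-1/3))*1 = (14 - 3)*1 = 11*1 = 11)
p = -20
I(s) = -346 - 11*s (I(s) = 6 - 11*(s + 32) = 6 - 11*(32 + s) = 6 - (352 + 11*s) = 6 + (-352 - 11*s) = -346 - 11*s)
-253*138 + I(p) = -253*138 + (-346 - 11*(-20)) = -34914 + (-346 + 220) = -34914 - 126 = -35040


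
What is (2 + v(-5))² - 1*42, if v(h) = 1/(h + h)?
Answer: -3839/100 ≈ -38.390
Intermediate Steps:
v(h) = 1/(2*h)
(2 + v(-5))² - 1*42 = (2 + (½)/(-5))² - 1*42 = (2 + (½)*(-⅕))² - 42 = (2 - ⅒)² - 42 = (19/10)² - 42 = 361/100 - 42 = -3839/100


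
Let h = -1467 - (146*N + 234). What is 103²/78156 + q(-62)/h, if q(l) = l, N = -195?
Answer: 93048883/697385988 ≈ 0.13343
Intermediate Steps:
h = 26769 (h = -1467 - (146*(-195) + 234) = -1467 - (-28470 + 234) = -1467 - 1*(-28236) = -1467 + 28236 = 26769)
103²/78156 + q(-62)/h = 103²/78156 - 62/26769 = 10609*(1/78156) - 62*1/26769 = 10609/78156 - 62/26769 = 93048883/697385988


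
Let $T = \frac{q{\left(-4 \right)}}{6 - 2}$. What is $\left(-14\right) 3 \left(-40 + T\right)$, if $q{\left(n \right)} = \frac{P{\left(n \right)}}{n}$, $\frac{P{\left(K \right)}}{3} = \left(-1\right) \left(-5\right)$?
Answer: $\frac{13755}{8} \approx 1719.4$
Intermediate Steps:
$P{\left(K \right)} = 15$ ($P{\left(K \right)} = 3 \left(\left(-1\right) \left(-5\right)\right) = 3 \cdot 5 = 15$)
$q{\left(n \right)} = \frac{15}{n}$
$T = - \frac{15}{16}$ ($T = \frac{15 \frac{1}{-4}}{6 - 2} = \frac{15 \left(- \frac{1}{4}\right)}{4} = \left(- \frac{15}{4}\right) \frac{1}{4} = - \frac{15}{16} \approx -0.9375$)
$\left(-14\right) 3 \left(-40 + T\right) = \left(-14\right) 3 \left(-40 - \frac{15}{16}\right) = \left(-42\right) \left(- \frac{655}{16}\right) = \frac{13755}{8}$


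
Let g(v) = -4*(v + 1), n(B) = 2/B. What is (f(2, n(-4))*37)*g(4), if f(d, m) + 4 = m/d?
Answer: 3145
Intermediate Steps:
f(d, m) = -4 + m/d
g(v) = -4 - 4*v (g(v) = -4*(1 + v) = -4 - 4*v)
(f(2, n(-4))*37)*g(4) = ((-4 + (2/(-4))/2)*37)*(-4 - 4*4) = ((-4 + (2*(-¼))*(½))*37)*(-4 - 16) = ((-4 - ½*½)*37)*(-20) = ((-4 - ¼)*37)*(-20) = -17/4*37*(-20) = -629/4*(-20) = 3145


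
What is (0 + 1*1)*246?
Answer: 246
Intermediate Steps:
(0 + 1*1)*246 = (0 + 1)*246 = 1*246 = 246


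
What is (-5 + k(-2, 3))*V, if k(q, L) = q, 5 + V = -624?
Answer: 4403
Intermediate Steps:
V = -629 (V = -5 - 624 = -629)
(-5 + k(-2, 3))*V = (-5 - 2)*(-629) = -7*(-629) = 4403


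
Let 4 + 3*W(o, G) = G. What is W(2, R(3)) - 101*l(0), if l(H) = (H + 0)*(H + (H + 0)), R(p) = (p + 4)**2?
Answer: 15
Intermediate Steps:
R(p) = (4 + p)**2
W(o, G) = -4/3 + G/3
l(H) = 2*H**2 (l(H) = H*(H + H) = H*(2*H) = 2*H**2)
W(2, R(3)) - 101*l(0) = (-4/3 + (4 + 3)**2/3) - 202*0**2 = (-4/3 + (1/3)*7**2) - 202*0 = (-4/3 + (1/3)*49) - 101*0 = (-4/3 + 49/3) + 0 = 15 + 0 = 15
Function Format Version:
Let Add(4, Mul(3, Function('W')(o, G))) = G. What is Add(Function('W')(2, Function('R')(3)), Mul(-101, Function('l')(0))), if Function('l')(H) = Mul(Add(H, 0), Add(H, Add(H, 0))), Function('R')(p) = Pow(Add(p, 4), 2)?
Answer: 15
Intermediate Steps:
Function('R')(p) = Pow(Add(4, p), 2)
Function('W')(o, G) = Add(Rational(-4, 3), Mul(Rational(1, 3), G))
Function('l')(H) = Mul(2, Pow(H, 2)) (Function('l')(H) = Mul(H, Add(H, H)) = Mul(H, Mul(2, H)) = Mul(2, Pow(H, 2)))
Add(Function('W')(2, Function('R')(3)), Mul(-101, Function('l')(0))) = Add(Add(Rational(-4, 3), Mul(Rational(1, 3), Pow(Add(4, 3), 2))), Mul(-101, Mul(2, Pow(0, 2)))) = Add(Add(Rational(-4, 3), Mul(Rational(1, 3), Pow(7, 2))), Mul(-101, Mul(2, 0))) = Add(Add(Rational(-4, 3), Mul(Rational(1, 3), 49)), Mul(-101, 0)) = Add(Add(Rational(-4, 3), Rational(49, 3)), 0) = Add(15, 0) = 15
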